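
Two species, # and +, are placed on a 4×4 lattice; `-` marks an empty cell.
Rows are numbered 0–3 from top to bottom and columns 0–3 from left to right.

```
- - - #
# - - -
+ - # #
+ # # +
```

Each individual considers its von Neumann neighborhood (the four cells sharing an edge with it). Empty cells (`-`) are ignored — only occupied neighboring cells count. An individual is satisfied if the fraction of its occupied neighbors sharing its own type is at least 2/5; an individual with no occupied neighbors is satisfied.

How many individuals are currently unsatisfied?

2

Row 0: (0,3)# 0/0 satisfied
Row 1: (1,0)# 0/1 not
Row 2: (2,0)+ 1/2 satisfied · (2,2)# 2/2 satisfied · (2,3)# 1/2 satisfied
Row 3: (3,0)+ 1/2 satisfied · (3,1)# 1/2 satisfied · (3,2)# 2/3 satisfied · (3,3)+ 0/2 not
Unsatisfied: (1,0), (3,3) — 2 in total.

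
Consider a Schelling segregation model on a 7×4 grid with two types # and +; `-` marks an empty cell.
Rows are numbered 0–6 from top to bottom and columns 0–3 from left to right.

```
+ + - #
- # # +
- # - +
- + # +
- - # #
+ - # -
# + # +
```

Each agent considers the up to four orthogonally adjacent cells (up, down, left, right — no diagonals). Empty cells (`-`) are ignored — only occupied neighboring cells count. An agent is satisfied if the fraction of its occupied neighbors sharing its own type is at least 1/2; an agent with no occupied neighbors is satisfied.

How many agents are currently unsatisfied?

10

(0,0)+ 1/1 ✓
(0,1)+ 1/2 ✓
(0,3)# 0/1 ✗
(1,1)# 2/3 ✓
(1,2)# 1/2 ✓
(1,3)+ 1/3 ✗
(2,1)# 1/2 ✓
(2,3)+ 2/2 ✓
(3,1)+ 0/2 ✗
(3,2)# 1/3 ✗
(3,3)+ 1/3 ✗
(4,2)# 3/3 ✓
(4,3)# 1/2 ✓
(5,0)+ 0/1 ✗
(5,2)# 2/2 ✓
(6,0)# 0/2 ✗
(6,1)+ 0/2 ✗
(6,2)# 1/3 ✗
(6,3)+ 0/1 ✗
Unsatisfied: (0,3), (1,3), (3,1), (3,2), (3,3), (5,0), (6,0), (6,1), (6,2), (6,3) — 10 in total.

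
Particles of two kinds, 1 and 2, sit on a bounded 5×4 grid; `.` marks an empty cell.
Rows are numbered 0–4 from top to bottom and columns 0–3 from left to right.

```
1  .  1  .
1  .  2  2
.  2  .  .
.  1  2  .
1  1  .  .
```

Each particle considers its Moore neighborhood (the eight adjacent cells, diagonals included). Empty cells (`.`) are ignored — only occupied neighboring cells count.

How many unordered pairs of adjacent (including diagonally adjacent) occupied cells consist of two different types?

6

Scan each occupied cell's neighbors to the right and below (and the two forward diagonals) so each pair is counted once.
From row 0: 2 unlike of 3 pairs (running 2/3).
From row 1: 1 unlike of 3 pairs (running 3/6).
From row 2: 1 unlike of 2 pairs (running 4/8).
From row 3: 2 unlike of 4 pairs (running 6/12).
From row 4: 0 unlike of 1 pairs (running 6/13).
Total adjacent occupied pairs: 13; unlike-type pairs: 6.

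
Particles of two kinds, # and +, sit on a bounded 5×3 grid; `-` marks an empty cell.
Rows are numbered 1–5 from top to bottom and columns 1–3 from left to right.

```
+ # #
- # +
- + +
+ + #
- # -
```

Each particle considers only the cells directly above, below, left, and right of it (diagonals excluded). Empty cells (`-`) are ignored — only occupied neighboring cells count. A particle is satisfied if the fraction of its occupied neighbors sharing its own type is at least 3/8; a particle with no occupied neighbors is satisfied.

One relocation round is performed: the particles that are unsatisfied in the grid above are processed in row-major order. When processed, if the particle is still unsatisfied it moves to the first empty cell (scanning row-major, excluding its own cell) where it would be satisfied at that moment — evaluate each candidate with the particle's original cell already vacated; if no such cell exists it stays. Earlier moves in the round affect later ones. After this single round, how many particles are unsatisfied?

1

Initially unsatisfied (in order): (1,1), (2,2), (2,3), (4,3), (5,2).
  (1,1) → (3,1).
  (2,2) → (1,1).
  (2,3): now satisfied by earlier moves; stays.
  (4,3) → (2,1).
  (5,2) → (2,2).
Resulting grid:
# # #
# # +
+ + +
+ + -
- - -
Unsatisfied now: (2,3).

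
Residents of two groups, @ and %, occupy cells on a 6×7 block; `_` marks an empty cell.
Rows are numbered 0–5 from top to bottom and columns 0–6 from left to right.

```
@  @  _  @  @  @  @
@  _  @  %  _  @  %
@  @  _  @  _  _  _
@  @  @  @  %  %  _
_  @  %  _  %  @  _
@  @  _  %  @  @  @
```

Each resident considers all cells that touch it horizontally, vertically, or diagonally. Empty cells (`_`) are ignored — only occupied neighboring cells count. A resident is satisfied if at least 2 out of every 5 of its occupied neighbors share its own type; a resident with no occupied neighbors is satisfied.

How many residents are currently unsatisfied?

3

(0,0)@ 2/2 ok
(0,1)@ 3/3 ok
(0,3)@ 2/3 ok
(0,4)@ 3/4 ok
(0,5)@ 3/4 ok
(0,6)@ 2/3 ok
(1,0)@ 4/4 ok
(1,2)@ 4/5 ok
(1,3)% 0/4 unhappy
(1,5)@ 3/4 ok
(1,6)% 0/3 unhappy
(2,0)@ 4/4 ok
(2,1)@ 6/6 ok
(2,3)@ 3/5 ok
(3,0)@ 4/4 ok
(3,1)@ 5/6 ok
(3,2)@ 5/6 ok
(3,3)@ 2/5 ok
(3,4)% 2/5 ok
(3,5)% 2/3 ok
(4,1)@ 5/6 ok
(4,2)% 1/6 unhappy
(4,4)% 3/7 ok
(4,5)@ 3/6 ok
(5,0)@ 2/2 ok
(5,1)@ 2/3 ok
(5,3)% 2/3 ok
(5,4)@ 2/4 ok
(5,5)@ 3/4 ok
(5,6)@ 2/2 ok
Unsatisfied: (1,3), (1,6), (4,2) — 3 in total.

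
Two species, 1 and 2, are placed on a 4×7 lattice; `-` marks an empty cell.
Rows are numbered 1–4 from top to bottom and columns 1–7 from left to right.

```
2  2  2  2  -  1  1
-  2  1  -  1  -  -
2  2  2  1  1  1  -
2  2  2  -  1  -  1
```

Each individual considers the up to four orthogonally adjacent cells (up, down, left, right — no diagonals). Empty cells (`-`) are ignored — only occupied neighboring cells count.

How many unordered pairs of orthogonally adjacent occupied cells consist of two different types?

4

Scan each occupied cell's neighbors to the right and below so each pair is counted once.
Row 1: 2(1,1)–2(1,2)= 2(1,2)–2(1,3)= 2(1,2)–2(2,2)= 2(1,3)–2(1,4)= 2(1,3)–1(2,3)≠ 1(1,6)–1(1,7)=  → 1/6 unlike.
Row 2: 2(2,2)–1(2,3)≠ 2(2,2)–2(3,2)= 1(2,3)–2(3,3)≠ 1(2,5)–1(3,5)=  → 2/4 unlike.
Row 3: 2(3,1)–2(3,2)= 2(3,1)–2(4,1)= 2(3,2)–2(3,3)= 2(3,2)–2(4,2)= 2(3,3)–1(3,4)≠ 2(3,3)–2(4,3)= 1(3,4)–1(3,5)= 1(3,5)–1(3,6)= 1(3,5)–1(4,5)=  → 1/9 unlike.
Row 4: 2(4,1)–2(4,2)= 2(4,2)–2(4,3)=  → 0/2 unlike.
Total adjacent occupied pairs: 21; unlike-type pairs: 4.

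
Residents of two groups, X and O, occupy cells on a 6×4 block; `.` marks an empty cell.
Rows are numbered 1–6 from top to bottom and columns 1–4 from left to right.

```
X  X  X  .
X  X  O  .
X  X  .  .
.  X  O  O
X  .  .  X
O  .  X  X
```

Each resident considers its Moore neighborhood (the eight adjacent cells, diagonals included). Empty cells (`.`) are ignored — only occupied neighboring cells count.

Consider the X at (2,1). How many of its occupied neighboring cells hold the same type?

Occupied neighbors of (2,1): (1,1)=X, (1,2)=X, (2,2)=X, (3,1)=X, (3,2)=X.
Same type (X): 5 of 5.

5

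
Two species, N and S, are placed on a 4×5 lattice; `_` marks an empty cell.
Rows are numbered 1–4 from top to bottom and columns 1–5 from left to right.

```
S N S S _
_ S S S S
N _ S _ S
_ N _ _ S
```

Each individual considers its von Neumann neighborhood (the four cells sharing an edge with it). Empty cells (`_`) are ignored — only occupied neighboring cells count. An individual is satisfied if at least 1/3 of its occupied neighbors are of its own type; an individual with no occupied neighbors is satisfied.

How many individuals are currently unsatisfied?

(1,1)S 0/1 unhappy
(1,2)N 0/3 unhappy
(1,3)S 2/3 ok
(1,4)S 2/2 ok
(2,2)S 1/2 ok
(2,3)S 4/4 ok
(2,4)S 3/3 ok
(2,5)S 2/2 ok
(3,1)N 0/0 ok
(3,3)S 1/1 ok
(3,5)S 2/2 ok
(4,2)N 0/0 ok
(4,5)S 1/1 ok
Unsatisfied: (1,1), (1,2) — 2 in total.

2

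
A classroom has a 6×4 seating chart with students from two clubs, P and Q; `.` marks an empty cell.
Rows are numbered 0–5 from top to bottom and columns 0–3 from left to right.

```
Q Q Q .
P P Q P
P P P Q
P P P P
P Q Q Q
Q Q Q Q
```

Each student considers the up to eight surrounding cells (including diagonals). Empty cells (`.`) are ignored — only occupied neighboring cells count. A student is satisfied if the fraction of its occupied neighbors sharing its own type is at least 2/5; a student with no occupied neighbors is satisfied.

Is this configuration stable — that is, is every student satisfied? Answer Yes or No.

No

Row 0: (0,0)Q 1/3 unhappy · (0,1)Q 3/5 ok · (0,2)Q 2/4 ok
Row 1: (1,0)P 3/5 ok · (1,1)P 4/8 ok · (1,2)Q 3/7 ok · (1,3)P 1/4 unhappy
Row 2: (2,0)P 5/5 ok · (2,1)P 7/8 ok · (2,2)P 6/8 ok · (2,3)Q 1/5 unhappy
Row 3: (3,0)P 4/5 ok · (3,1)P 6/8 ok · (3,2)P 4/8 ok · (3,3)P 2/5 ok
Row 4: (4,0)P 2/5 ok · (4,1)Q 4/8 ok · (4,2)Q 5/8 ok · (4,3)Q 3/5 ok
Row 5: (5,0)Q 2/3 ok · (5,1)Q 4/5 ok · (5,2)Q 5/5 ok · (5,3)Q 3/3 ok
For instance (0,0) has only 1/3 same-type neighbors, below 2/5.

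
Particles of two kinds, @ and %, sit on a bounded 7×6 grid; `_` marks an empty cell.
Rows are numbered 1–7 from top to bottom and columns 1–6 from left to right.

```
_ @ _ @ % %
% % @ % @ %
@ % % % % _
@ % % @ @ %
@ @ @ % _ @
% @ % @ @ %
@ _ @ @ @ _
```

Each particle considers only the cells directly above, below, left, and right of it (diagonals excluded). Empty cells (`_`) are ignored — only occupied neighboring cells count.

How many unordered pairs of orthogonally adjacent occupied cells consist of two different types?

Scan each occupied cell's neighbors to the right and below so each pair is counted once.
From row 1: 4 unlike of 6 pairs (running 4/6).
From row 2: 7 unlike of 10 pairs (running 11/16).
From row 3: 3 unlike of 9 pairs (running 14/25).
From row 4: 7 unlike of 10 pairs (running 21/35).
From row 5: 5 unlike of 8 pairs (running 26/43).
From row 6: 6 unlike of 9 pairs (running 32/52).
From row 7: 0 unlike of 2 pairs (running 32/54).
Total adjacent occupied pairs: 54; unlike-type pairs: 32.

32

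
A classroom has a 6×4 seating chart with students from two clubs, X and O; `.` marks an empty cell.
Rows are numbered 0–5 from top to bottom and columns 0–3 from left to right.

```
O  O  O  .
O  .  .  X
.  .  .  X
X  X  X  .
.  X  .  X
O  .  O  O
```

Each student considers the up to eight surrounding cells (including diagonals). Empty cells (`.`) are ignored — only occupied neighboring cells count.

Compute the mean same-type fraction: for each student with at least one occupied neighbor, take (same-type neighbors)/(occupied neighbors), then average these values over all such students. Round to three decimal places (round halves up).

Row 0: (0,0)O 2/2 · (0,1)O 3/3 · (0,2)O 1/2
Row 1: (1,0)O 2/2 · (1,3)X 1/2
Row 2: (2,3)X 2/2
Row 3: (3,0)X 2/2 · (3,1)X 3/3 · (3,2)X 4/4
Row 4: (4,1)X 3/5 · (4,3)X 1/3
Row 5: (5,0)O 0/1 · (5,2)O 1/3 · (5,3)O 1/2
Sum over 14 students: 2/2 + 3/3 + 1/2 + 2/2 + 1/2 + 2/2 + 2/2 + 3/3 + 4/4 + 3/5 + 1/3 + 0/1 + 1/3 + 1/2 = 293/30; mean = 293/30 ÷ 14 = 293/420 = 0.697619… → 0.698.

0.698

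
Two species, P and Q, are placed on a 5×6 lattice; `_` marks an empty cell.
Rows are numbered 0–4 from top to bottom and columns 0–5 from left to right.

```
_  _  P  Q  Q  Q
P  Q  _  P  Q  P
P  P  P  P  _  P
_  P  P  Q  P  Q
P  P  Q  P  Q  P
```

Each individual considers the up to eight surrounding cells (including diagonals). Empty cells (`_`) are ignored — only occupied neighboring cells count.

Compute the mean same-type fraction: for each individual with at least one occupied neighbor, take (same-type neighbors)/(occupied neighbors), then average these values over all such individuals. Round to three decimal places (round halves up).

(0,2)P 1/3
(0,3)Q 2/4
(0,4)Q 3/5
(0,5)Q 2/3
(1,0)P 2/3
(1,1)Q 0/5
(1,3)P 3/6
(1,4)Q 3/7
(1,5)P 1/4
(2,0)P 3/4
(2,1)P 5/6
(2,2)P 5/7
(2,3)P 4/6
(2,5)P 2/4
(3,1)P 6/7
(3,2)P 6/8
(3,3)Q 2/7
(3,4)P 4/7
(3,5)Q 1/4
(4,0)P 2/2
(4,1)P 3/4
(4,2)Q 1/5
(4,3)P 2/5
(4,4)Q 2/5
(4,5)P 1/3
Sum over 25 individuals: 1/3 + 2/4 + 3/5 + 2/3 + 2/3 + 0/5 + 3/6 + 3/7 + 1/4 + 3/4 + 5/6 + 5/7 + 4/6 + 2/4 + 6/7 + 6/8 + 2/7 + 4/7 + 1/4 + 2/2 + 3/4 + 1/5 + 2/5 + 2/5 + 1/3 = 1849/140; mean = 1849/140 ÷ 25 = 1849/3500 = 0.528285… → 0.528.

0.528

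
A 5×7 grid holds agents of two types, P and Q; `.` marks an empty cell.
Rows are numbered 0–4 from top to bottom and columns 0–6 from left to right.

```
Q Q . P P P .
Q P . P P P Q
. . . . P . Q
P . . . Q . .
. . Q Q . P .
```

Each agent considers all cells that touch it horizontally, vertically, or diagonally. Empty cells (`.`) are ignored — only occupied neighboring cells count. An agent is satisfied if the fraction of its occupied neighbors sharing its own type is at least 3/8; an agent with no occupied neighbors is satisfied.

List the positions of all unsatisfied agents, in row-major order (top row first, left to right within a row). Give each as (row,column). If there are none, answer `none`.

Row 0: (0,0)Q 2/3 ✓ · (0,1)Q 2/3 ✓ · (0,3)P 3/3 ✓ · (0,4)P 5/5 ✓ · (0,5)P 3/4 ✓
Row 1: (1,0)Q 2/3 ✓ · (1,1)P 0/3 ✗ · (1,3)P 4/4 ✓ · (1,4)P 6/6 ✓ · (1,5)P 4/6 ✓ · (1,6)Q 1/3 ✗
Row 2: (2,4)P 3/4 ✓ · (2,6)Q 1/2 ✓
Row 3: (3,0)P 0/0 ✓ · (3,4)Q 1/3 ✗
Row 4: (4,2)Q 1/1 ✓ · (4,3)Q 2/2 ✓ · (4,5)P 0/1 ✗

(1,1), (1,6), (3,4), (4,5)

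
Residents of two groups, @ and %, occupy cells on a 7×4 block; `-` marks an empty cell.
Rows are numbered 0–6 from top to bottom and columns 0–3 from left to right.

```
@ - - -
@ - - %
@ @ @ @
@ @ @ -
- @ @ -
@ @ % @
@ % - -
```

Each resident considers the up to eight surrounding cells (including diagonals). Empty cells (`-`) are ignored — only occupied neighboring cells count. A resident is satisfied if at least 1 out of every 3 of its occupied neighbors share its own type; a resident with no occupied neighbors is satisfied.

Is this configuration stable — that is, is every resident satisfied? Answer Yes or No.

No

Row 0: (0,0)@ 1/1 ✓
Row 1: (1,0)@ 3/3 ✓ · (1,3)% 0/2 ✗
Row 2: (2,0)@ 4/4 ✓ · (2,1)@ 6/6 ✓ · (2,2)@ 4/5 ✓ · (2,3)@ 2/3 ✓
Row 3: (3,0)@ 4/4 ✓ · (3,1)@ 7/7 ✓ · (3,2)@ 6/6 ✓
Row 4: (4,1)@ 6/7 ✓ · (4,2)@ 5/6 ✓
Row 5: (5,0)@ 3/4 ✓ · (5,1)@ 4/6 ✓ · (5,2)% 1/5 ✗ · (5,3)@ 1/2 ✓
Row 6: (6,0)@ 2/3 ✓ · (6,1)% 1/4 ✗
For instance (1,3) has only 0/2 same-type neighbors, below 1/3.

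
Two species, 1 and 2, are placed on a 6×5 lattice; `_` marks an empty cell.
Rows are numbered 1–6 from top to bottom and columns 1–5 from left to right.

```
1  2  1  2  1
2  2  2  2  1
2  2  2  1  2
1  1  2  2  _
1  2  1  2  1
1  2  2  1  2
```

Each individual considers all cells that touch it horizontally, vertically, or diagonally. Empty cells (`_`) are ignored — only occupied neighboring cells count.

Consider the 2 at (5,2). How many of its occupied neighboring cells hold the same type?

3

Occupied neighbors of (5,2): (4,1)=1, (4,2)=1, (4,3)=2, (5,1)=1, (5,3)=1, (6,1)=1, (6,2)=2, (6,3)=2.
Same type (2): 3 of 8.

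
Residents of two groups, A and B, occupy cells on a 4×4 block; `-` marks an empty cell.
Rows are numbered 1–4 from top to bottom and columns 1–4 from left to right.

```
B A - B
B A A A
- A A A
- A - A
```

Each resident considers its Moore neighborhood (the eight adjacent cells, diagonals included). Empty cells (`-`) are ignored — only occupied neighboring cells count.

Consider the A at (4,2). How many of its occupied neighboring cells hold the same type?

2

Occupied neighbors of (4,2): (3,2)=A, (3,3)=A.
Same type (A): 2 of 2.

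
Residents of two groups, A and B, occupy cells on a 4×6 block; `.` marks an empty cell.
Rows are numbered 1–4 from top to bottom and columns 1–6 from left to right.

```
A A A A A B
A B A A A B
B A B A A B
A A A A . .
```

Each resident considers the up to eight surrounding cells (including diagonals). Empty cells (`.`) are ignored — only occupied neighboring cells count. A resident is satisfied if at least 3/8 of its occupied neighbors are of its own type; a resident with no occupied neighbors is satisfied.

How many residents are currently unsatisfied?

5

Row 1: (1,1)A 2/3 satisfied · (1,2)A 4/5 satisfied · (1,3)A 4/5 satisfied · (1,4)A 5/5 satisfied · (1,5)A 3/5 satisfied · (1,6)B 1/3 not
Row 2: (2,1)A 3/5 satisfied · (2,2)B 2/8 not · (2,3)A 6/8 satisfied · (2,4)A 7/8 satisfied · (2,5)A 5/8 satisfied · (2,6)B 2/5 satisfied
Row 3: (3,1)B 1/5 not · (3,2)A 5/8 satisfied · (3,3)B 1/8 not · (3,4)A 6/7 satisfied · (3,5)A 4/6 satisfied · (3,6)B 1/3 not
Row 4: (4,1)A 2/3 satisfied · (4,2)A 3/5 satisfied · (4,3)A 4/5 satisfied · (4,4)A 3/4 satisfied
Unsatisfied: (1,6), (2,2), (3,1), (3,3), (3,6) — 5 in total.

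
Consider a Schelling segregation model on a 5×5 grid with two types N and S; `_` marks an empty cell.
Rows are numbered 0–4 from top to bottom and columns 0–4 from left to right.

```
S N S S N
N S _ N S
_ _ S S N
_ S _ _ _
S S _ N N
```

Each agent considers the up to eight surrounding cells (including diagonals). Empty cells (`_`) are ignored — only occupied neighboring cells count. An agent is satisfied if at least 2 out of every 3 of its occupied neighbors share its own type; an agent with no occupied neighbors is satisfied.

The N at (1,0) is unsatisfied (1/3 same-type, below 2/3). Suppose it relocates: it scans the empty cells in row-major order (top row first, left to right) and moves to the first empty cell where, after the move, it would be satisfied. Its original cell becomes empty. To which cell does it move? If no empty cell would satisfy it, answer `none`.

(3,4)

Vacating (1,0). Empty cells in order:
  (1,2): 2/7 same-type → still unsatisfied.
  (2,0): 0/2 same-type → still unsatisfied.
  (2,1): 0/3 same-type → still unsatisfied.
  (3,0): 0/3 same-type → still unsatisfied.
  (3,2): 1/5 same-type → still unsatisfied.
  (3,3): 3/5 same-type → still unsatisfied.
  (3,4): 3/4 same-type → satisfied — stop here.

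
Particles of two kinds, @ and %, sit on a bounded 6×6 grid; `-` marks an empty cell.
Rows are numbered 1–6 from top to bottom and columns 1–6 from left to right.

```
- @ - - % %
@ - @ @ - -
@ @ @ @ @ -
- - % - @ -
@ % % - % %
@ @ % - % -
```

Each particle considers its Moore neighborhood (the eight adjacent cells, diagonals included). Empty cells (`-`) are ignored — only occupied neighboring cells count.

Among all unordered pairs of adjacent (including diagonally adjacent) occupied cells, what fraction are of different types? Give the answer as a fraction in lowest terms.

Scan each occupied cell's neighbors to the right and below (and the two forward diagonals) so each pair is counted once.
Row 1: @(1,2)–@(2,3)= @(1,2)–@(2,1)= %(1,5)–%(1,6)= %(1,5)–@(2,4)≠  → 1/4 unlike.
Row 2: @(2,1)–@(3,1)= @(2,1)–@(3,2)= @(2,3)–@(2,4)= @(2,3)–@(3,3)= @(2,3)–@(3,4)= @(2,3)–@(3,2)= @(2,4)–@(3,4)= @(2,4)–@(3,5)= @(2,4)–@(3,3)=  → 0/9 unlike.
Row 3: @(3,1)–@(3,2)= @(3,2)–@(3,3)= @(3,2)–%(4,3)≠ @(3,3)–@(3,4)= @(3,3)–%(4,3)≠ @(3,4)–@(3,5)= @(3,4)–@(4,5)= @(3,4)–%(4,3)≠ @(3,5)–@(4,5)=  → 3/9 unlike.
Row 4: %(4,3)–%(5,3)= %(4,3)–%(5,2)= @(4,5)–%(5,5)≠ @(4,5)–%(5,6)≠  → 2/4 unlike.
Row 5: @(5,1)–%(5,2)≠ @(5,1)–@(6,1)= @(5,1)–@(6,2)= %(5,2)–%(5,3)= %(5,2)–@(6,2)≠ %(5,2)–%(6,3)= %(5,2)–@(6,1)≠ %(5,3)–%(6,3)= %(5,3)–@(6,2)≠ %(5,5)–%(5,6)= %(5,5)–%(6,5)= %(5,6)–%(6,5)=  → 4/12 unlike.
Row 6: @(6,1)–@(6,2)= @(6,2)–%(6,3)≠  → 1/2 unlike.
Total adjacent occupied pairs: 40; unlike-type pairs: 11.
11/40 is already in lowest terms.

11/40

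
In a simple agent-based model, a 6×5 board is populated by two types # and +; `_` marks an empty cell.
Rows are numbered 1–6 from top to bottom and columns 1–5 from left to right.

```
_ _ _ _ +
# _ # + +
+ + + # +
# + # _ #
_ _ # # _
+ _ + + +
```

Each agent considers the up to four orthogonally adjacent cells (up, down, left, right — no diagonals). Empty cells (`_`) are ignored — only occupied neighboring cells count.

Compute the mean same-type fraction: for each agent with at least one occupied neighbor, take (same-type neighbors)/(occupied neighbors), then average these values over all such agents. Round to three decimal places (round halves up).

Row 1: (1,5)+ 1/1
Row 2: (2,1)# 0/1 · (2,3)# 0/2 · (2,4)+ 1/3 · (2,5)+ 3/3
Row 3: (3,1)+ 1/3 · (3,2)+ 3/3 · (3,3)+ 1/4 · (3,4)# 0/3 · (3,5)+ 1/3
Row 4: (4,1)# 0/2 · (4,2)+ 1/3 · (4,3)# 1/3 · (4,5)# 0/1
Row 5: (5,3)# 2/3 · (5,4)# 1/2
Row 6: (6,1)+ — no occupied neighbors · (6,3)+ 1/2 · (6,4)+ 2/3 · (6,5)+ 1/1
Sum over 19 agents: 1/1 + 0/1 + 0/2 + 1/3 + 3/3 + 1/3 + 3/3 + 1/4 + 0/3 + 1/3 + 0/2 + 1/3 + 1/3 + 0/1 + 2/3 + 1/2 + 1/2 + 2/3 + 1/1 = 33/4; mean = 33/4 ÷ 19 = 33/76 = 0.434210… → 0.434.

0.434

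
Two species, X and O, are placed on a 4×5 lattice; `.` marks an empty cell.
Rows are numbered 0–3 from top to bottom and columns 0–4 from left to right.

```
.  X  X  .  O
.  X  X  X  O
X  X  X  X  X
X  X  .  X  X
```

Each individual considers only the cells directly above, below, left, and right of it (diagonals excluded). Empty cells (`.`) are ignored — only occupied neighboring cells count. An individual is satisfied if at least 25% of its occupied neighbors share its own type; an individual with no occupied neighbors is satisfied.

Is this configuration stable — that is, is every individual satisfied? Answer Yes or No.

Row 0: (0,1)X 2/2 satisfied · (0,2)X 2/2 satisfied · (0,4)O 1/1 satisfied
Row 1: (1,1)X 3/3 satisfied · (1,2)X 4/4 satisfied · (1,3)X 2/3 satisfied · (1,4)O 1/3 satisfied
Row 2: (2,0)X 2/2 satisfied · (2,1)X 4/4 satisfied · (2,2)X 3/3 satisfied · (2,3)X 4/4 satisfied · (2,4)X 2/3 satisfied
Row 3: (3,0)X 2/2 satisfied · (3,1)X 2/2 satisfied · (3,3)X 2/2 satisfied · (3,4)X 2/2 satisfied
All meet the threshold, so the configuration is stable.

Yes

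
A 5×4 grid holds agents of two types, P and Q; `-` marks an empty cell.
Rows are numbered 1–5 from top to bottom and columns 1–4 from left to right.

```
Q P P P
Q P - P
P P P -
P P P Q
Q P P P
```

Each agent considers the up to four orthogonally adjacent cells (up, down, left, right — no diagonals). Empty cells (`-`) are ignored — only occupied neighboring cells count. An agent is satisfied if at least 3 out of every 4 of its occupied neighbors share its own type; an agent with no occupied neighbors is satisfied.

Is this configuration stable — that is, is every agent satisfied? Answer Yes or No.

No

(1,1)Q 1/2 ✗
(1,2)P 2/3 ✗
(1,3)P 2/2 ✓
(1,4)P 2/2 ✓
(2,1)Q 1/3 ✗
(2,2)P 2/3 ✗
(2,4)P 1/1 ✓
(3,1)P 2/3 ✗
(3,2)P 4/4 ✓
(3,3)P 2/2 ✓
(4,1)P 2/3 ✗
(4,2)P 4/4 ✓
(4,3)P 3/4 ✓
(4,4)Q 0/2 ✗
(5,1)Q 0/2 ✗
(5,2)P 2/3 ✗
(5,3)P 3/3 ✓
(5,4)P 1/2 ✗
For instance (1,1) has only 1/2 same-type neighbors, below 3/4.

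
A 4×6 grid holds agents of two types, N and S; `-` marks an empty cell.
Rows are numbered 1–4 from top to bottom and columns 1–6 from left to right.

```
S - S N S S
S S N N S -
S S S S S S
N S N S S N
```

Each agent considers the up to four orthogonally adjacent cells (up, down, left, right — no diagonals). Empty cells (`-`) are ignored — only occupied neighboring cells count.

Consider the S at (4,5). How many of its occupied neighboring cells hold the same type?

2

Occupied neighbors of (4,5): (3,5)=S, (4,4)=S, (4,6)=N.
Same type (S): 2 of 3.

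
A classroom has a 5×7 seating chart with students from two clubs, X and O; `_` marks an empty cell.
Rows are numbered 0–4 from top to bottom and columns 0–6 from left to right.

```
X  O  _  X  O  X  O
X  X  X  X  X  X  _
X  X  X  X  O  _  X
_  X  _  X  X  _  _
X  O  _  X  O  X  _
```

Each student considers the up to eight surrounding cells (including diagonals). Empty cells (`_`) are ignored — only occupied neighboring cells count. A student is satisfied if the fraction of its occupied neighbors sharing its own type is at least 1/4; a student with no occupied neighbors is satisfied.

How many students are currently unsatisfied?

6

(0,0)X 2/3 ok
(0,1)O 0/4 unhappy
(0,3)X 3/4 ok
(0,4)O 0/5 unhappy
(0,5)X 2/4 ok
(0,6)O 0/2 unhappy
(1,0)X 4/5 ok
(1,1)X 6/7 ok
(1,2)X 6/7 ok
(1,3)X 5/7 ok
(1,4)X 5/7 ok
(1,5)X 3/6 ok
(2,0)X 4/4 ok
(2,1)X 6/6 ok
(2,2)X 7/7 ok
(2,3)X 6/7 ok
(2,4)O 0/6 unhappy
(2,6)X 1/1 ok
(3,1)X 4/5 ok
(3,3)X 4/6 ok
(3,4)X 4/6 ok
(4,0)X 1/2 ok
(4,1)O 0/2 unhappy
(4,3)X 2/3 ok
(4,4)O 0/4 unhappy
(4,5)X 1/2 ok
Unsatisfied: (0,1), (0,4), (0,6), (2,4), (4,1), (4,4) — 6 in total.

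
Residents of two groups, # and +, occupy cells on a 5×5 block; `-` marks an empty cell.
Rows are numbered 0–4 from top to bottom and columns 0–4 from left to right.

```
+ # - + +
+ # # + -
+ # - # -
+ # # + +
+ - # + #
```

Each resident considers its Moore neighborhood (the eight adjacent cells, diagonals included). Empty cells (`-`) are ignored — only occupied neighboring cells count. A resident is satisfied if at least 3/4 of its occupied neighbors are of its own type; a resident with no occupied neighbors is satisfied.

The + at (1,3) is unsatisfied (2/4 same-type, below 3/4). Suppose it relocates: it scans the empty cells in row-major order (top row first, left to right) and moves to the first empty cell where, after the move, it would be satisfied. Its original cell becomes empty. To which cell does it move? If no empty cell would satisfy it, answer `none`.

Vacating (1,3). Empty cells in order:
  (0,2): 1/4 same-type → still unsatisfied.
  (1,4): 2/3 same-type → still unsatisfied.
  (2,2): 1/7 same-type → still unsatisfied.
  (2,4): 2/3 same-type → still unsatisfied.
  (4,1): 2/5 same-type → still unsatisfied.

none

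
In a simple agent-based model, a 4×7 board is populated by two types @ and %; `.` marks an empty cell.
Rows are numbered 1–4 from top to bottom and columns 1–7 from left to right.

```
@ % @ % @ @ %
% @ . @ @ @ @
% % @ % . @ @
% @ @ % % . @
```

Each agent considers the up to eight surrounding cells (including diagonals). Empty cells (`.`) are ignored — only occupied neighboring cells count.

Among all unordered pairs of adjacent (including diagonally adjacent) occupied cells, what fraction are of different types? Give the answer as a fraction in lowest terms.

26/61

Scan each occupied cell's neighbors to the right and below (and the two forward diagonals) so each pair is counted once.
From row 1: 11 unlike of 22 pairs (running 11/22).
From row 2: 5 unlike of 17 pairs (running 16/39).
From row 3: 8 unlike of 18 pairs (running 24/57).
From row 4: 2 unlike of 4 pairs (running 26/61).
Total adjacent occupied pairs: 61; unlike-type pairs: 26.
26/61 is already in lowest terms.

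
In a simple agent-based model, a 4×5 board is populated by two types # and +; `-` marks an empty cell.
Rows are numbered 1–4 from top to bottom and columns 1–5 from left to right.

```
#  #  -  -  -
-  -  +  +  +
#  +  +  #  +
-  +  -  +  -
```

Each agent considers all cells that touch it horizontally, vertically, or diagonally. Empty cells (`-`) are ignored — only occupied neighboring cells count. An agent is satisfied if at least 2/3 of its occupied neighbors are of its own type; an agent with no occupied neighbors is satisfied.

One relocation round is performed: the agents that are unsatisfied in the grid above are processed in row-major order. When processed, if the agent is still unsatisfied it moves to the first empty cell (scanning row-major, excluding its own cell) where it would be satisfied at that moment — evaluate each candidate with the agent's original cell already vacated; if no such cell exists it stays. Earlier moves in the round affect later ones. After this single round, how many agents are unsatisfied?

2

Initially unsatisfied (in order): (1,2), (2,3), (3,1), (3,4).
  (1,2) → (2,1).
  (2,3): now satisfied by earlier moves; stays.
  (3,1) → (1,2).
  (3,4): no empty cell satisfies it; stays.
Resulting grid:
# # - - -
# - + + +
- + + # +
- + - + -
Unsatisfied now: (2,3), (3,4).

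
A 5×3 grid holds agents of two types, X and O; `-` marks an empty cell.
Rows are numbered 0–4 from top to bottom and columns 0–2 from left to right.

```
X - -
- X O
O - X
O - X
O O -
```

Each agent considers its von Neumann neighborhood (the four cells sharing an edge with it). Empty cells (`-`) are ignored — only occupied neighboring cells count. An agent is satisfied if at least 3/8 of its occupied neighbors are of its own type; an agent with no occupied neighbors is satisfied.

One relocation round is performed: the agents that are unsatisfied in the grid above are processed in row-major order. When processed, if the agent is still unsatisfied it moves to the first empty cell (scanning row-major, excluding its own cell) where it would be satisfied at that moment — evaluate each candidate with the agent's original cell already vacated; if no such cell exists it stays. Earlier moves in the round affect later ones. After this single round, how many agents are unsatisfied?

Initially unsatisfied (in order): (1,1), (1,2).
  (1,1) → (0,1).
  (1,2) → (1,0).
Resulting grid:
X X -
O - -
O - X
O - X
O O -
All satisfied now.

0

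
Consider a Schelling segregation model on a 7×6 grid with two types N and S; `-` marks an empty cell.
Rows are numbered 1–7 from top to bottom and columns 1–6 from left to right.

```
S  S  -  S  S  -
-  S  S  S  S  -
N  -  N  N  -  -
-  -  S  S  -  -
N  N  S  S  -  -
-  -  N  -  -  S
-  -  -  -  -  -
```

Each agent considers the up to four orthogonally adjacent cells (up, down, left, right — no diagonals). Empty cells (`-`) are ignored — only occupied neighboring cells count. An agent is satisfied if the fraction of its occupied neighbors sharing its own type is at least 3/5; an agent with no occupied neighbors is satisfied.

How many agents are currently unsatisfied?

5

Row 1: (1,1)S 1/1 ok · (1,2)S 2/2 ok · (1,4)S 2/2 ok · (1,5)S 2/2 ok
Row 2: (2,2)S 2/2 ok · (2,3)S 2/3 ok · (2,4)S 3/4 ok · (2,5)S 2/2 ok
Row 3: (3,1)N 0/0 ok · (3,3)N 1/3 unhappy · (3,4)N 1/3 unhappy
Row 4: (4,3)S 2/3 ok · (4,4)S 2/3 ok
Row 5: (5,1)N 1/1 ok · (5,2)N 1/2 unhappy · (5,3)S 2/4 unhappy · (5,4)S 2/2 ok
Row 6: (6,3)N 0/1 unhappy · (6,6)S 0/0 ok
Unsatisfied: (3,3), (3,4), (5,2), (5,3), (6,3) — 5 in total.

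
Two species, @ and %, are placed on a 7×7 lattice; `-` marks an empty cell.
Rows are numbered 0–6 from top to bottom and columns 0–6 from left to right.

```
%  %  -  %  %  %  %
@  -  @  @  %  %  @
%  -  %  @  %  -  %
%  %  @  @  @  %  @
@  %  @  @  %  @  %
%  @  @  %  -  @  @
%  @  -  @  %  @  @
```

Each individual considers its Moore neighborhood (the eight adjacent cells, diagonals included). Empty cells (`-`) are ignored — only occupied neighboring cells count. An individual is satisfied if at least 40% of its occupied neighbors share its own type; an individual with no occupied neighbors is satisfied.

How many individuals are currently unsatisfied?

14

Row 0: (0,0)% 1/2 satisfied · (0,1)% 1/3 not · (0,3)% 2/4 satisfied · (0,4)% 4/5 satisfied · (0,5)% 4/5 satisfied · (0,6)% 2/3 satisfied
Row 1: (1,0)@ 0/3 not · (1,2)@ 2/5 satisfied · (1,3)@ 2/7 not · (1,4)% 5/7 satisfied · (1,5)% 6/7 satisfied · (1,6)@ 0/4 not
Row 2: (2,0)% 2/3 satisfied · (2,2)% 1/6 not · (2,3)@ 5/8 satisfied · (2,4)% 3/7 satisfied · (2,6)% 2/4 satisfied
Row 3: (3,0)% 3/4 satisfied · (3,1)% 4/7 satisfied · (3,2)@ 4/7 satisfied · (3,3)@ 5/8 satisfied · (3,4)@ 4/7 satisfied · (3,5)% 4/7 satisfied · (3,6)@ 1/4 not
Row 4: (4,0)@ 1/5 not · (4,1)% 3/8 not · (4,2)@ 5/8 satisfied · (4,3)@ 5/7 satisfied · (4,4)% 2/7 not · (4,5)@ 4/7 satisfied · (4,6)% 1/5 not
Row 5: (5,0)% 2/5 satisfied · (5,1)@ 4/7 satisfied · (5,2)@ 5/7 satisfied · (5,3)% 2/6 not · (5,5)@ 4/7 satisfied · (5,6)@ 4/5 satisfied
Row 6: (6,0)% 1/3 not · (6,1)@ 2/4 satisfied · (6,3)@ 1/3 not · (6,4)% 1/4 not · (6,5)@ 3/4 satisfied · (6,6)@ 3/3 satisfied
Unsatisfied: (0,1), (1,0), (1,3), (1,6), (2,2), (3,6), (4,0), (4,1), (4,4), (4,6), (5,3), (6,0), (6,3), (6,4) — 14 in total.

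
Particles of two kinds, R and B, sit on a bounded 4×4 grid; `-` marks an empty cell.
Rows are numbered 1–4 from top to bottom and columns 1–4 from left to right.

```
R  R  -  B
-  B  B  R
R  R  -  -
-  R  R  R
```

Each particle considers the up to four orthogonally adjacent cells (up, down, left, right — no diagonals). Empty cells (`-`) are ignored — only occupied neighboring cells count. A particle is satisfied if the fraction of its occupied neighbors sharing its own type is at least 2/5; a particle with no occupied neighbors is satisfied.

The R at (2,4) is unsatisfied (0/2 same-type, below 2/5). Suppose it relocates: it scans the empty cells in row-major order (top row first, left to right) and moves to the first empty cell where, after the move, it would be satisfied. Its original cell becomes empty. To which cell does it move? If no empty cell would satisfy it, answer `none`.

(2,1)

Vacating (2,4). Empty cells in order:
  (1,3): 1/3 same-type → still unsatisfied.
  (2,1): 2/3 same-type → satisfied — stop here.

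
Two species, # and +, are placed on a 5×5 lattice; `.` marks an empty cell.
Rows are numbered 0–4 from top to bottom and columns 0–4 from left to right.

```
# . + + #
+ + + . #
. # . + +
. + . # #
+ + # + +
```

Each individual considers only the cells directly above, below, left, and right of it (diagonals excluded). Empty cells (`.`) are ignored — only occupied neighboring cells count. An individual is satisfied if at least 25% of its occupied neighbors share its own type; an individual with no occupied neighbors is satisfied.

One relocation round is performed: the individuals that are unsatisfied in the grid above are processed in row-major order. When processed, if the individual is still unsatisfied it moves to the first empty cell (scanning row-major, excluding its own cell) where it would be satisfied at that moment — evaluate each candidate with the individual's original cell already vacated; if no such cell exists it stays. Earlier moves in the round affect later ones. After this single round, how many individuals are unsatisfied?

Initially unsatisfied (in order): (0,0), (2,1), (4,2).
  (0,0) → (1,3).
  (2,1) → (3,2).
  (4,2): now satisfied by earlier moves; stays.
Resulting grid:
. . + + #
+ + + # #
. . . + +
. + # # #
+ + # + +
All satisfied now.

0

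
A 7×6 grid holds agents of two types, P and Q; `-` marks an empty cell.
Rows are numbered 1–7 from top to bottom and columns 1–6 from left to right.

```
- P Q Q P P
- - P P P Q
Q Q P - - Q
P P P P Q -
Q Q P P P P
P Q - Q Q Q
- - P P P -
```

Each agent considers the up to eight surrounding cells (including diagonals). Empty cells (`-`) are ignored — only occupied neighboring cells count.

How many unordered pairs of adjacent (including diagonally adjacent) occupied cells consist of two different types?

Scan each occupied cell's neighbors to the right and below (and the two forward diagonals) so each pair is counted once.
From row 1: 9 unlike of 15 pairs (running 9/15).
From row 2: 3 unlike of 8 pairs (running 12/23).
From row 3: 6 unlike of 11 pairs (running 18/34).
From row 4: 9 unlike of 18 pairs (running 27/52).
From row 5: 12 unlike of 18 pairs (running 39/70).
From row 6: 8 unlike of 10 pairs (running 47/80).
From row 7: 0 unlike of 2 pairs (running 47/82).
Total adjacent occupied pairs: 82; unlike-type pairs: 47.

47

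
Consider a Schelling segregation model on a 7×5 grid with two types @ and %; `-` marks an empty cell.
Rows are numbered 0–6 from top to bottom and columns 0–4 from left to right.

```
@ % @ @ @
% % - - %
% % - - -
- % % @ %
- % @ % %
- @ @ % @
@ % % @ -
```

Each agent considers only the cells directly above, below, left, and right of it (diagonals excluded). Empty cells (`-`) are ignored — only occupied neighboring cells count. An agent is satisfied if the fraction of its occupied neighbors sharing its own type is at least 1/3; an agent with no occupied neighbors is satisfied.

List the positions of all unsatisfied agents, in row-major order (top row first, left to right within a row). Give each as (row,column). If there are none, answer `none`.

(0,0), (1,4), (3,3), (4,2), (5,3), (5,4), (6,0), (6,3)

Row 0: (0,0)@ 0/2 ✗ · (0,1)% 1/3 ✓ · (0,2)@ 1/2 ✓ · (0,3)@ 2/2 ✓ · (0,4)@ 1/2 ✓
Row 1: (1,0)% 2/3 ✓ · (1,1)% 3/3 ✓ · (1,4)% 0/1 ✗
Row 2: (2,0)% 2/2 ✓ · (2,1)% 3/3 ✓
Row 3: (3,1)% 3/3 ✓ · (3,2)% 1/3 ✓ · (3,3)@ 0/3 ✗ · (3,4)% 1/2 ✓
Row 4: (4,1)% 1/3 ✓ · (4,2)@ 1/4 ✗ · (4,3)% 2/4 ✓ · (4,4)% 2/3 ✓
Row 5: (5,1)@ 1/3 ✓ · (5,2)@ 2/4 ✓ · (5,3)% 1/4 ✗ · (5,4)@ 0/2 ✗
Row 6: (6,0)@ 0/1 ✗ · (6,1)% 1/3 ✓ · (6,2)% 1/3 ✓ · (6,3)@ 0/2 ✗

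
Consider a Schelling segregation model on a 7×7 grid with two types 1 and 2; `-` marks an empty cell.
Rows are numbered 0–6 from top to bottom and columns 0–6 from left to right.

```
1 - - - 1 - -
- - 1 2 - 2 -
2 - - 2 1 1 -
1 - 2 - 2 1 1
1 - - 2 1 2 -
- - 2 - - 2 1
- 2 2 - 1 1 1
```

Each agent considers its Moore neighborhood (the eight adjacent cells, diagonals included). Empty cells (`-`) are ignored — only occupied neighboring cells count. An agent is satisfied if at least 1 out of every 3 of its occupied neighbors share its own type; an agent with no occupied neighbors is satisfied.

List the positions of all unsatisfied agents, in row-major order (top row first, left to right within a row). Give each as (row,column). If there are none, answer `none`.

(0,0)1 0/0 ok
(0,4)1 0/2 unhappy
(1,2)1 0/2 unhappy
(1,3)2 1/4 unhappy
(1,5)2 0/3 unhappy
(2,0)2 0/1 unhappy
(2,3)2 3/5 ok
(2,4)1 2/6 ok
(2,5)1 3/5 ok
(3,0)1 1/2 ok
(3,2)2 2/2 ok
(3,4)2 3/7 ok
(3,5)1 4/6 ok
(3,6)1 2/3 ok
(4,0)1 1/1 ok
(4,3)2 3/4 ok
(4,4)1 1/5 unhappy
(4,5)2 2/6 ok
(5,2)2 3/3 ok
(5,5)2 1/6 unhappy
(5,6)1 2/4 ok
(6,1)2 2/2 ok
(6,2)2 2/2 ok
(6,4)1 1/2 ok
(6,5)1 3/4 ok
(6,6)1 2/3 ok

(0,4), (1,2), (1,3), (1,5), (2,0), (4,4), (5,5)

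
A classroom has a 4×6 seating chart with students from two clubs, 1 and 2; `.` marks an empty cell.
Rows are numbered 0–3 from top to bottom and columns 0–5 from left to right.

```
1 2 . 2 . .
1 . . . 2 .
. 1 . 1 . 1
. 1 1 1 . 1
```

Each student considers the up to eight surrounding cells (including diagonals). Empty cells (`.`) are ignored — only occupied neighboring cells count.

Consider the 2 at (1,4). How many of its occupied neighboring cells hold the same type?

1

Occupied neighbors of (1,4): (0,3)=2, (2,3)=1, (2,5)=1.
Same type (2): 1 of 3.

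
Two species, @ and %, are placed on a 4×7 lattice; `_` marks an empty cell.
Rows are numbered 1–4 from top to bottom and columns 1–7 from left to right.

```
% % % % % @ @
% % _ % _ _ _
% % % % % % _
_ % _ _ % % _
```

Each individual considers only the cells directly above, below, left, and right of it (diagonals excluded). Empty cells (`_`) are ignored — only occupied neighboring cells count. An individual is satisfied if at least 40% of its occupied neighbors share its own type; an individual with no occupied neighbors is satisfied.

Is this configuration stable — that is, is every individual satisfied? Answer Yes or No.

Row 1: (1,1)% 2/2 ✓ · (1,2)% 3/3 ✓ · (1,3)% 2/2 ✓ · (1,4)% 3/3 ✓ · (1,5)% 1/2 ✓ · (1,6)@ 1/2 ✓ · (1,7)@ 1/1 ✓
Row 2: (2,1)% 3/3 ✓ · (2,2)% 3/3 ✓ · (2,4)% 2/2 ✓
Row 3: (3,1)% 2/2 ✓ · (3,2)% 4/4 ✓ · (3,3)% 2/2 ✓ · (3,4)% 3/3 ✓ · (3,5)% 3/3 ✓ · (3,6)% 2/2 ✓
Row 4: (4,2)% 1/1 ✓ · (4,5)% 2/2 ✓ · (4,6)% 2/2 ✓
All meet the threshold, so the configuration is stable.

Yes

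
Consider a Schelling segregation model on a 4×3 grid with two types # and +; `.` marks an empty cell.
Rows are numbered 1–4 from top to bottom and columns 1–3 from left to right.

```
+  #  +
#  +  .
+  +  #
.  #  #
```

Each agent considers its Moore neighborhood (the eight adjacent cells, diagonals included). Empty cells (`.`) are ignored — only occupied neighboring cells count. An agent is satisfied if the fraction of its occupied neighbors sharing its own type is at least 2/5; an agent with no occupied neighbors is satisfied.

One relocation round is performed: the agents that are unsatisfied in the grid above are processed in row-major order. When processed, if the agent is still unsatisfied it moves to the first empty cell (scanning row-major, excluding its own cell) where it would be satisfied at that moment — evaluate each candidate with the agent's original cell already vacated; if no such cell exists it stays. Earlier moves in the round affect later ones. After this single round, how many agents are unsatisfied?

1

Initially unsatisfied (in order): (1,1), (1,2), (2,1), (3,2).
  (1,1) → (2,3).
  (1,2) → (1,1).
  (2,1): no empty cell satisfies it; stays.
  (3,2): now satisfied by earlier moves; stays.
Resulting grid:
# . +
# + +
+ + #
. # #
Unsatisfied now: (2,1).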